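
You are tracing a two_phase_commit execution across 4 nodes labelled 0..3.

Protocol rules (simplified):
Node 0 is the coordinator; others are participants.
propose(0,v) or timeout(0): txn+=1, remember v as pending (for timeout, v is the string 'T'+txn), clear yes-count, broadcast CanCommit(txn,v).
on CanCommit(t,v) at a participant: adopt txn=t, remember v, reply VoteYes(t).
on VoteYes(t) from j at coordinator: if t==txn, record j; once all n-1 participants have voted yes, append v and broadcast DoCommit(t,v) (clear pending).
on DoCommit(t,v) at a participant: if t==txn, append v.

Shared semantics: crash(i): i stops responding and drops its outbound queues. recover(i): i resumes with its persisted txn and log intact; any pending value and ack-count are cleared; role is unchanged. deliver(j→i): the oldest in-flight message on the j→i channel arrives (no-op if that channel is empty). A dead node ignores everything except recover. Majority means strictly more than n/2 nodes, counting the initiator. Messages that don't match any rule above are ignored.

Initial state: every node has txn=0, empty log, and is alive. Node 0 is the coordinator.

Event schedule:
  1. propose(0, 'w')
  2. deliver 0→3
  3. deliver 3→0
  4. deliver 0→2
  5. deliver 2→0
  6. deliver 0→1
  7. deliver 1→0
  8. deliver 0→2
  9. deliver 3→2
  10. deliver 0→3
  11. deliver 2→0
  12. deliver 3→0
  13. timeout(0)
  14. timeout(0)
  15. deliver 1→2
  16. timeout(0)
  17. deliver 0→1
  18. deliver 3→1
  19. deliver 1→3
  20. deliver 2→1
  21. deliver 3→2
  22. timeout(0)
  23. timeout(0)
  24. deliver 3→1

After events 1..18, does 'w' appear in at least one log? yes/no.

[1] propose(0,'w') → N0(coor t1 [-])
[2] deliver 0→3 → N3(part t1 [-])
[3] deliver 3→0 → ∅
[4] deliver 0→2 → N2(part t1 [-])
[5] deliver 2→0 → ∅
[6] deliver 0→1 → N1(part t1 [-])
[7] deliver 1→0 → N0(coor t1 [w])
[8] deliver 0→2 → N2(part t1 [w])
[9] deliver 3→2 → ∅
[10] deliver 0→3 → N3(part t1 [w])
[11] deliver 2→0 → ∅
[12] deliver 3→0 → ∅
[13] timeout(0) → N0(coor t2 [w])
[14] timeout(0) → N0(coor t3 [w])
[15] deliver 1→2 → ∅
[16] timeout(0) → N0(coor t4 [w])
[17] deliver 0→1 → N1(part t1 [w])
[18] deliver 3→1 → ∅

yes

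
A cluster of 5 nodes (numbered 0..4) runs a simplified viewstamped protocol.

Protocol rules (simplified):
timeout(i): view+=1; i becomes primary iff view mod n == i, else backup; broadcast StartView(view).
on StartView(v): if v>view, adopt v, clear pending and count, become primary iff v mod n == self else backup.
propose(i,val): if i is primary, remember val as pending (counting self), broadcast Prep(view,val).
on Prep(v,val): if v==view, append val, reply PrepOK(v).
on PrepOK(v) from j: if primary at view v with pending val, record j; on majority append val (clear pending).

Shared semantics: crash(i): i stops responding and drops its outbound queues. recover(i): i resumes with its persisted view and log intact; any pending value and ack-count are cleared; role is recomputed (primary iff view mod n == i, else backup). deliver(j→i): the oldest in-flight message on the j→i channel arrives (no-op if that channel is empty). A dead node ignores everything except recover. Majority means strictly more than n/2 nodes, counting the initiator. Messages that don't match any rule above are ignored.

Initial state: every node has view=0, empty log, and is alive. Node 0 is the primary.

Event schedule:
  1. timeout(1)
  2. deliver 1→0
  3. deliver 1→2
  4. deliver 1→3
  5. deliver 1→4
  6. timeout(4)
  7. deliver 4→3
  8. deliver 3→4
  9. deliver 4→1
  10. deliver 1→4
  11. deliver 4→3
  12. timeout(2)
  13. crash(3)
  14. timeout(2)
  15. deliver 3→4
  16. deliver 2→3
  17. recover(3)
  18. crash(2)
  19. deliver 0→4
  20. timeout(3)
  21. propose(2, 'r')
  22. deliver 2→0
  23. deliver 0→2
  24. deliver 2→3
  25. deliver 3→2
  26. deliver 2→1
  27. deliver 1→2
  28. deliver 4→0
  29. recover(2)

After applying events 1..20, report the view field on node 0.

1. timeout(1):  <1:prim v1 ->
2. deliver 1→0:  <0:back v1 ->
3. deliver 1→2:  <2:back v1 ->
4. deliver 1→3:  <3:back v1 ->
5. deliver 1→4:  <4:back v1 ->
6. timeout(4):  <4:back v2 ->
7. deliver 4→3:  <3:back v2 ->
8. deliver 3→4:  nop
9. deliver 4→1:  <1:back v2 ->
10. deliver 1→4:  nop
11. deliver 4→3:  nop
12. timeout(2):  <2:prim v2 ->
13. crash(3):  <3:✗back v2 ->
14. timeout(2):  <2:back v3 ->
15. deliver 3→4:  nop
16. deliver 2→3:  nop
17. recover(3):  <3:back v2 ->
18. crash(2):  <2:✗back v3 ->
19. deliver 0→4:  nop
20. timeout(3):  <3:prim v3 ->

1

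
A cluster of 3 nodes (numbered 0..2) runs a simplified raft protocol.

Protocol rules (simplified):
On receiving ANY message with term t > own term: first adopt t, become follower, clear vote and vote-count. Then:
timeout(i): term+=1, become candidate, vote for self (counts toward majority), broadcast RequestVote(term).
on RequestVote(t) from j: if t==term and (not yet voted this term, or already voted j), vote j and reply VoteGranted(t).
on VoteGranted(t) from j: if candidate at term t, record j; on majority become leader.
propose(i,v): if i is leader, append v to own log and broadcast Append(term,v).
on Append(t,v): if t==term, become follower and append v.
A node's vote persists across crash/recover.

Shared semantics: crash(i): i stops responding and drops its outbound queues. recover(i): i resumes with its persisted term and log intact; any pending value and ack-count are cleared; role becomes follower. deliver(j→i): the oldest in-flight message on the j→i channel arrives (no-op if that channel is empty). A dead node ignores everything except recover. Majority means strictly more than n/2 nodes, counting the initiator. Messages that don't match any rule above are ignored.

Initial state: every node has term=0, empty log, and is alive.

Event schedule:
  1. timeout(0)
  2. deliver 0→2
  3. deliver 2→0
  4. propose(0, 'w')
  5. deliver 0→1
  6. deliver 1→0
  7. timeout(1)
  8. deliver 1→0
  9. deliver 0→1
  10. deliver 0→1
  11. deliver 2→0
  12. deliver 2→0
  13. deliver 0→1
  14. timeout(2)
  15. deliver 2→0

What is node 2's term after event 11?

1

e1 timeout(0): 0[cand,t=1,-]
e2 deliver 0→2: 2[foll,t=1,-]
e3 deliver 2→0: 0[lead,t=1,-]
e4 propose(0,'w'): 0[lead,t=1,w]
e5 deliver 0→1: 1[foll,t=1,-]
e6 deliver 1→0: ·
e7 timeout(1): 1[cand,t=2,-]
e8 deliver 1→0: 0[foll,t=2,w]
e9 deliver 0→1: ·
e10 deliver 0→1: 1[lead,t=2,-]
e11 deliver 2→0: ·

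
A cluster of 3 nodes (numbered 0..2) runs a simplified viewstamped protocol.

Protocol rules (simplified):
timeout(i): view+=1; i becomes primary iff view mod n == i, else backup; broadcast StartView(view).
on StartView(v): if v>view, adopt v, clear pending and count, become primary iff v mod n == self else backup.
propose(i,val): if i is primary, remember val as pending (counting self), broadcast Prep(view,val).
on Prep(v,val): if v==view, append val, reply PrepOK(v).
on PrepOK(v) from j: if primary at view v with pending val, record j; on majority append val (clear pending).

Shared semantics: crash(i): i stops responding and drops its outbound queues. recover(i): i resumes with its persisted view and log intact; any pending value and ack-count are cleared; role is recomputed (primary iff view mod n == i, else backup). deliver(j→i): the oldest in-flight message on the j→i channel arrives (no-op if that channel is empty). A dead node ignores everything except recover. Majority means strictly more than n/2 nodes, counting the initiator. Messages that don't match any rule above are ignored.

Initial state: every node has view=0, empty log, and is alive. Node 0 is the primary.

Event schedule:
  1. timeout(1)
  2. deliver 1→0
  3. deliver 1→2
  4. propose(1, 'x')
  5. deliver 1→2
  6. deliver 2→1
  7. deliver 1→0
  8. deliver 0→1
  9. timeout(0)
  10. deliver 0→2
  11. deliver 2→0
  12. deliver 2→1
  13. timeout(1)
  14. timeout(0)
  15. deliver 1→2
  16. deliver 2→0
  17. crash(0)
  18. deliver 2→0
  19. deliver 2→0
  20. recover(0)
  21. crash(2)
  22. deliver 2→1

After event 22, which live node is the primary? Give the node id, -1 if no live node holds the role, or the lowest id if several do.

after 1 — timeout(1): n1:prim/v1/[-]
after 2 — deliver 1→0: n0:back/v1/[-]
after 3 — deliver 1→2: n2:back/v1/[-]
after 4 — propose(1,'x'): ·
after 5 — deliver 1→2: n2:back/v1/[x]
after 6 — deliver 2→1: n1:prim/v1/[x]
after 7 — deliver 1→0: n0:back/v1/[x]
after 8 — deliver 0→1: ·
after 9 — timeout(0): n0:back/v2/[x]
after 10 — deliver 0→2: n2:prim/v2/[x]
after 11 — deliver 2→0: ·
after 12 — deliver 2→1: ·
after 13 — timeout(1): n1:back/v2/[x]
after 14 — timeout(0): n0:prim/v3/[x]
after 15 — deliver 1→2: ·
after 16 — deliver 2→0: ·
after 17 — crash(0): n0:✗prim/v3/[x]
after 18 — deliver 2→0: ·
after 19 — deliver 2→0: ·
after 20 — recover(0): n0:prim/v3/[x]
after 21 — crash(2): n2:✗prim/v2/[x]
after 22 — deliver 2→1: ·

0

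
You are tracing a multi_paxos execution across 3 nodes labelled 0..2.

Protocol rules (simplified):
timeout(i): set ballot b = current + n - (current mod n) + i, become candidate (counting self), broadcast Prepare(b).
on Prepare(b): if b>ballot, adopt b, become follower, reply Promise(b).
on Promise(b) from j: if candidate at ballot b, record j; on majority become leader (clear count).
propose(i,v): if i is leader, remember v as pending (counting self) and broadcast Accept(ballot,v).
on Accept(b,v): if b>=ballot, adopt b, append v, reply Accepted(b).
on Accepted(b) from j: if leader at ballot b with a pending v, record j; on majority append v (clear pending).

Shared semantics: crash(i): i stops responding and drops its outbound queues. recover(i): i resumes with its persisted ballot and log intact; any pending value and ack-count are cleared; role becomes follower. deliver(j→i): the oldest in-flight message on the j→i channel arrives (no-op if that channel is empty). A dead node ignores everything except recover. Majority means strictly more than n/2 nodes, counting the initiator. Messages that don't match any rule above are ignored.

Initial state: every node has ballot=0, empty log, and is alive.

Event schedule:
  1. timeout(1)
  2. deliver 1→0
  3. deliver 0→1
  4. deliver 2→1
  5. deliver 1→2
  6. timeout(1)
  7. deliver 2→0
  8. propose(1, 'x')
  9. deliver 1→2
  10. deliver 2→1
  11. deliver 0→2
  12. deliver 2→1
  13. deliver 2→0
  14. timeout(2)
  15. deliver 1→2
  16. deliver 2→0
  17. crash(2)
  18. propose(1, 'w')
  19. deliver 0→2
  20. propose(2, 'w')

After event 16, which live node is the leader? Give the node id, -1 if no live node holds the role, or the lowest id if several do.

1

step 1 timeout(1): 1={cand,b=4,log=-}
step 2 deliver 1→0: 0={foll,b=4,log=-}
step 3 deliver 0→1: 1={lead,b=4,log=-}
step 4 deliver 2→1: —
step 5 deliver 1→2: 2={foll,b=4,log=-}
step 6 timeout(1): 1={cand,b=7,log=-}
step 7 deliver 2→0: —
step 8 propose(1,'x'): —
step 9 deliver 1→2: 2={foll,b=7,log=-}
step 10 deliver 2→1: —
step 11 deliver 0→2: —
step 12 deliver 2→1: 1={lead,b=7,log=-}
step 13 deliver 2→0: —
step 14 timeout(2): 2={cand,b=11,log=-}
step 15 deliver 1→2: —
step 16 deliver 2→0: 0={foll,b=11,log=-}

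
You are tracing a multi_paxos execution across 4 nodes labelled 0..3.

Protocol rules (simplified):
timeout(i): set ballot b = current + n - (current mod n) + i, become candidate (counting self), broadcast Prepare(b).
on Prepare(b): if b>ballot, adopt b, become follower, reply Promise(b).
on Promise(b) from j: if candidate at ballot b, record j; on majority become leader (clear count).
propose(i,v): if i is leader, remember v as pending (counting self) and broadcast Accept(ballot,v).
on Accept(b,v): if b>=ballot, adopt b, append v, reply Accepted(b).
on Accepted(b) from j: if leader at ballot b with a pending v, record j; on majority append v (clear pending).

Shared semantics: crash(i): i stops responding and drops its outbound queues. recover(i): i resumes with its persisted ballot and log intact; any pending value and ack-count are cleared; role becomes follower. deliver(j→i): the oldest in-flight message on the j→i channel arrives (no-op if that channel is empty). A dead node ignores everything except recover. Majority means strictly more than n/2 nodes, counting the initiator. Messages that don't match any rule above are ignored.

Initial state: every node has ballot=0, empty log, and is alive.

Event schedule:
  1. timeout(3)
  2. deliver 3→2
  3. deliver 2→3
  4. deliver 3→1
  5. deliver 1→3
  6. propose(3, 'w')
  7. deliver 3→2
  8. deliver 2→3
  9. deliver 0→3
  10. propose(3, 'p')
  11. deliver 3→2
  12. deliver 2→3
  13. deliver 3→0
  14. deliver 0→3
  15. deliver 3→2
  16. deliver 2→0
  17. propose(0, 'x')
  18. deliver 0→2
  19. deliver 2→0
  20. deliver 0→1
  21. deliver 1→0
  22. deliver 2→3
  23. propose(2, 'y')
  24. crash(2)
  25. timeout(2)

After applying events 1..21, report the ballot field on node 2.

step 1 timeout(3): 3={cand,b=7,log=-}
step 2 deliver 3→2: 2={foll,b=7,log=-}
step 3 deliver 2→3: —
step 4 deliver 3→1: 1={foll,b=7,log=-}
step 5 deliver 1→3: 3={lead,b=7,log=-}
step 6 propose(3,'w'): —
step 7 deliver 3→2: 2={foll,b=7,log=w}
step 8 deliver 2→3: —
step 9 deliver 0→3: —
step 10 propose(3,'p'): —
step 11 deliver 3→2: 2={foll,b=7,log=w,p}
step 12 deliver 2→3: —
step 13 deliver 3→0: 0={foll,b=7,log=-}
step 14 deliver 0→3: —
step 15 deliver 3→2: —
step 16 deliver 2→0: —
step 17 propose(0,'x'): —
step 18 deliver 0→2: —
step 19 deliver 2→0: —
step 20 deliver 0→1: —
step 21 deliver 1→0: —

7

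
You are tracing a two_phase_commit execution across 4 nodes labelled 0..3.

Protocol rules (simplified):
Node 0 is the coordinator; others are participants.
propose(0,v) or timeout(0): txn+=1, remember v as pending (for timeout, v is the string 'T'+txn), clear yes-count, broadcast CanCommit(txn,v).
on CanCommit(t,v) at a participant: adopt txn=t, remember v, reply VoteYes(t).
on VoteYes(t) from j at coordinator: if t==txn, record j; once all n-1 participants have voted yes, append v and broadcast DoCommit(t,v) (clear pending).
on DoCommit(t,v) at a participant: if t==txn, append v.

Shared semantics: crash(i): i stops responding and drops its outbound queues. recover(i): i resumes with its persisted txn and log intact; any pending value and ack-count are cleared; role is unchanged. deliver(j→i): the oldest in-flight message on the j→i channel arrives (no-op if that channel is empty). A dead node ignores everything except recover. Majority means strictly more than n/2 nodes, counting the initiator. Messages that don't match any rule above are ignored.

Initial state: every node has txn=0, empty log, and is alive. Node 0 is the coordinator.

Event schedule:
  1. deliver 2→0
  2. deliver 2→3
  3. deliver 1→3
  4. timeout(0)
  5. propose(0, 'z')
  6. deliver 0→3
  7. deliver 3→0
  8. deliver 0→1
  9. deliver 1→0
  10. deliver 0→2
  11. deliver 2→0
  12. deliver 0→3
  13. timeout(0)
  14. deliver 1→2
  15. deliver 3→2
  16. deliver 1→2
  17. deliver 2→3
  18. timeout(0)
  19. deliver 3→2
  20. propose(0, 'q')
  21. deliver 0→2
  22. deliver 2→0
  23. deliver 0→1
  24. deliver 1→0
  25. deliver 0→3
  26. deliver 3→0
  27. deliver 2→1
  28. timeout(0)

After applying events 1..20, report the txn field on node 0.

5

after 1 — deliver 2→0: ·
after 2 — deliver 2→3: ·
after 3 — deliver 1→3: ·
after 4 — timeout(0): n0:coor/t1/[-]
after 5 — propose(0,'z'): n0:coor/t2/[-]
after 6 — deliver 0→3: n3:part/t1/[-]
after 7 — deliver 3→0: ·
after 8 — deliver 0→1: n1:part/t1/[-]
after 9 — deliver 1→0: ·
after 10 — deliver 0→2: n2:part/t1/[-]
after 11 — deliver 2→0: ·
after 12 — deliver 0→3: n3:part/t2/[-]
after 13 — timeout(0): n0:coor/t3/[-]
after 14 — deliver 1→2: ·
after 15 — deliver 3→2: ·
after 16 — deliver 1→2: ·
after 17 — deliver 2→3: ·
after 18 — timeout(0): n0:coor/t4/[-]
after 19 — deliver 3→2: ·
after 20 — propose(0,'q'): n0:coor/t5/[-]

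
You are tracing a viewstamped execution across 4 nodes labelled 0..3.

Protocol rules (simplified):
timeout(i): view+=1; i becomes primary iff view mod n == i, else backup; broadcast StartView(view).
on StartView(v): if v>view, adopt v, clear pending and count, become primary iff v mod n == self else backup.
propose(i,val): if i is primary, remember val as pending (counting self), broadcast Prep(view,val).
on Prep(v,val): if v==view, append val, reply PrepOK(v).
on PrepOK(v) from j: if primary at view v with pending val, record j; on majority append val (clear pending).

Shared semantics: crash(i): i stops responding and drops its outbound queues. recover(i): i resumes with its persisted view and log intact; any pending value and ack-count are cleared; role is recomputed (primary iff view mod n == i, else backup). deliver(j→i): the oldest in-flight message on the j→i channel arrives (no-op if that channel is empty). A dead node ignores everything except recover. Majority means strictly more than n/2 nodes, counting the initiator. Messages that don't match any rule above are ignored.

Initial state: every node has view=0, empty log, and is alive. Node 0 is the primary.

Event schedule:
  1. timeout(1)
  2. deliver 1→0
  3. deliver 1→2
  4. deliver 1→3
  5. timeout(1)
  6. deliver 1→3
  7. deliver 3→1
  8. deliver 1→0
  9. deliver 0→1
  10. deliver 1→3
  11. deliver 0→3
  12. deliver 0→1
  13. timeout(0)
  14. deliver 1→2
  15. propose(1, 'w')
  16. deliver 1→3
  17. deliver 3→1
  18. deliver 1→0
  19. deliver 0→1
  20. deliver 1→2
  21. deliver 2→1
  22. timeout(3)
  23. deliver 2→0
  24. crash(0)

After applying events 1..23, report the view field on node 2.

2

after 1 — timeout(1): n1:prim/v1/[-]
after 2 — deliver 1→0: n0:back/v1/[-]
after 3 — deliver 1→2: n2:back/v1/[-]
after 4 — deliver 1→3: n3:back/v1/[-]
after 5 — timeout(1): n1:back/v2/[-]
after 6 — deliver 1→3: n3:back/v2/[-]
after 7 — deliver 3→1: ·
after 8 — deliver 1→0: n0:back/v2/[-]
after 9 — deliver 0→1: ·
after 10 — deliver 1→3: ·
after 11 — deliver 0→3: ·
after 12 — deliver 0→1: ·
after 13 — timeout(0): n0:back/v3/[-]
after 14 — deliver 1→2: n2:prim/v2/[-]
after 15 — propose(1,'w'): ·
after 16 — deliver 1→3: ·
after 17 — deliver 3→1: ·
after 18 — deliver 1→0: ·
after 19 — deliver 0→1: n1:back/v3/[-]
after 20 — deliver 1→2: ·
after 21 — deliver 2→1: ·
after 22 — timeout(3): n3:prim/v3/[-]
after 23 — deliver 2→0: ·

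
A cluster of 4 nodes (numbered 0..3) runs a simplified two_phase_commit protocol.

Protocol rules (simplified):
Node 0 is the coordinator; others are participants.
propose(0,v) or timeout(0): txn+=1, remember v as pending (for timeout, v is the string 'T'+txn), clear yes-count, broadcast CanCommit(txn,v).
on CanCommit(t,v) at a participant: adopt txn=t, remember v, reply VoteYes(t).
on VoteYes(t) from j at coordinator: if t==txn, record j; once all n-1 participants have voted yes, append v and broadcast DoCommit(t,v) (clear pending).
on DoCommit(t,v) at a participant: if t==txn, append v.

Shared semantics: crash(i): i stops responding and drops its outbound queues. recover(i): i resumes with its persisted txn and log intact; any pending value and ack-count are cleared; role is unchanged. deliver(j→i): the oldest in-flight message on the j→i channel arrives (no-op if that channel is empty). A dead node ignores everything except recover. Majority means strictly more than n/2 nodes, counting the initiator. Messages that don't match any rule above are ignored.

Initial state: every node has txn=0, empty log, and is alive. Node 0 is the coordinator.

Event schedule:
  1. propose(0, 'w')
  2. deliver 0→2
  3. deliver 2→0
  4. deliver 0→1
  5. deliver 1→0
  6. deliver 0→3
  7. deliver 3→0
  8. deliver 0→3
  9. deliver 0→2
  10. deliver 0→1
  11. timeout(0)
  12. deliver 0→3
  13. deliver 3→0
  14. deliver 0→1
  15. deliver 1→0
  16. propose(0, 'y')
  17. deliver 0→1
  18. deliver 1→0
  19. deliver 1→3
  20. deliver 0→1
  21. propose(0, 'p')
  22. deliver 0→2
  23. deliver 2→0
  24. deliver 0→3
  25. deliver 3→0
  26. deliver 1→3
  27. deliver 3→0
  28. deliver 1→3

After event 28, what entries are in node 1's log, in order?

e1 propose(0,'w'): 0[coor,t=1,-]
e2 deliver 0→2: 2[part,t=1,-]
e3 deliver 2→0: ·
e4 deliver 0→1: 1[part,t=1,-]
e5 deliver 1→0: ·
e6 deliver 0→3: 3[part,t=1,-]
e7 deliver 3→0: 0[coor,t=1,w]
e8 deliver 0→3: 3[part,t=1,w]
e9 deliver 0→2: 2[part,t=1,w]
e10 deliver 0→1: 1[part,t=1,w]
e11 timeout(0): 0[coor,t=2,w]
e12 deliver 0→3: 3[part,t=2,w]
e13 deliver 3→0: ·
e14 deliver 0→1: 1[part,t=2,w]
e15 deliver 1→0: ·
e16 propose(0,'y'): 0[coor,t=3,w]
e17 deliver 0→1: 1[part,t=3,w]
e18 deliver 1→0: ·
e19 deliver 1→3: ·
e20 deliver 0→1: ·
e21 propose(0,'p'): 0[coor,t=4,w]
e22 deliver 0→2: 2[part,t=2,w]
e23 deliver 2→0: ·
e24 deliver 0→3: 3[part,t=3,w]
e25 deliver 3→0: ·
e26 deliver 1→3: ·
e27 deliver 3→0: ·
e28 deliver 1→3: ·

w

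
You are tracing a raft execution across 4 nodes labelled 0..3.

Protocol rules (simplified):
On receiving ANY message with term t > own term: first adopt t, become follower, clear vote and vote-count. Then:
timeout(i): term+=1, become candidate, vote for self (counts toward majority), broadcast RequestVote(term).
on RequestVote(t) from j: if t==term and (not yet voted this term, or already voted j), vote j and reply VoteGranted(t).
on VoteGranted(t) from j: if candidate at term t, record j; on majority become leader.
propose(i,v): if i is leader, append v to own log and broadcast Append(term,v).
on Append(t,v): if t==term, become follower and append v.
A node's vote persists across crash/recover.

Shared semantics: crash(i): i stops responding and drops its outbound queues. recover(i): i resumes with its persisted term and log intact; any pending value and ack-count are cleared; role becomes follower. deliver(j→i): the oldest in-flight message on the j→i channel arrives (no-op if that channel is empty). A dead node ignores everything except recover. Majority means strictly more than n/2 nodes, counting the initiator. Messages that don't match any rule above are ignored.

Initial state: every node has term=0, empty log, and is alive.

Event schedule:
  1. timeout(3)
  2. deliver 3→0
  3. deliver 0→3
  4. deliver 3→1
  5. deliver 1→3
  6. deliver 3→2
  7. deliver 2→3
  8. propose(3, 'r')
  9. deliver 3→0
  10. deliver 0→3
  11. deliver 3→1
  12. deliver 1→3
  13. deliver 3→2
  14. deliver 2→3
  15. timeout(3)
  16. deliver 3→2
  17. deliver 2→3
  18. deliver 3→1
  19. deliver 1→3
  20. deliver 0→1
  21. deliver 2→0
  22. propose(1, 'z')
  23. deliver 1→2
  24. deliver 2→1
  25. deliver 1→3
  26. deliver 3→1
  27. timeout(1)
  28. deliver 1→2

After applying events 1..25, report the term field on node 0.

1

e1 timeout(3): 3[cand,t=1,-]
e2 deliver 3→0: 0[foll,t=1,-]
e3 deliver 0→3: ·
e4 deliver 3→1: 1[foll,t=1,-]
e5 deliver 1→3: 3[lead,t=1,-]
e6 deliver 3→2: 2[foll,t=1,-]
e7 deliver 2→3: ·
e8 propose(3,'r'): 3[lead,t=1,r]
e9 deliver 3→0: 0[foll,t=1,r]
e10 deliver 0→3: ·
e11 deliver 3→1: 1[foll,t=1,r]
e12 deliver 1→3: ·
e13 deliver 3→2: 2[foll,t=1,r]
e14 deliver 2→3: ·
e15 timeout(3): 3[cand,t=2,r]
e16 deliver 3→2: 2[foll,t=2,r]
e17 deliver 2→3: ·
e18 deliver 3→1: 1[foll,t=2,r]
e19 deliver 1→3: 3[lead,t=2,r]
e20 deliver 0→1: ·
e21 deliver 2→0: ·
e22 propose(1,'z'): ·
e23 deliver 1→2: ·
e24 deliver 2→1: ·
e25 deliver 1→3: ·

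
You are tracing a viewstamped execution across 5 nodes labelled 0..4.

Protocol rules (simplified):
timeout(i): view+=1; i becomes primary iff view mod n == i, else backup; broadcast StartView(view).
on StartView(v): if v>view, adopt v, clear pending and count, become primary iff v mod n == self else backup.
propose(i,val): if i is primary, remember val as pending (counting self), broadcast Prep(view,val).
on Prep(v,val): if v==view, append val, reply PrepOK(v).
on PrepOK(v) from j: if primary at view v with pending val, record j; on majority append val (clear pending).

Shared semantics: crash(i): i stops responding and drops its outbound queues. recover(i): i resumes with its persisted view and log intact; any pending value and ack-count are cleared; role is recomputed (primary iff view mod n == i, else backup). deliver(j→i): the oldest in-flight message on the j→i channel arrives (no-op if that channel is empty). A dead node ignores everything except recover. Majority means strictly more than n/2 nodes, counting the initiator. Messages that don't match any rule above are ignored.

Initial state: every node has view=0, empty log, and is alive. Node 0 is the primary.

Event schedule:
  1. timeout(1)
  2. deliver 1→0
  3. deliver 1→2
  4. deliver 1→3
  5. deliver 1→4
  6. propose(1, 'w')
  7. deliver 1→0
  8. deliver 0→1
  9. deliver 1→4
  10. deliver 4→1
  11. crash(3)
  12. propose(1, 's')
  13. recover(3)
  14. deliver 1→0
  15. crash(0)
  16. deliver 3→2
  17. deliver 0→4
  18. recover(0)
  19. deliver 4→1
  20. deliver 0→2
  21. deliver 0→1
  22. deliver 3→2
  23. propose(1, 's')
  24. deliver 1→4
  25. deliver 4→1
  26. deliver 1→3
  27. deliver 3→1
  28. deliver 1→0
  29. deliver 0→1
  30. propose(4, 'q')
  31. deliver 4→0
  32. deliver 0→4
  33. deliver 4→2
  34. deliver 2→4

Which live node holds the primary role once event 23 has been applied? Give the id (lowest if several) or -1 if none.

1

e1 timeout(1): 1[prim,v=1,-]
e2 deliver 1→0: 0[back,v=1,-]
e3 deliver 1→2: 2[back,v=1,-]
e4 deliver 1→3: 3[back,v=1,-]
e5 deliver 1→4: 4[back,v=1,-]
e6 propose(1,'w'): ·
e7 deliver 1→0: 0[back,v=1,w]
e8 deliver 0→1: ·
e9 deliver 1→4: 4[back,v=1,w]
e10 deliver 4→1: 1[prim,v=1,w]
e11 crash(3): 3[✗back,v=1,-]
e12 propose(1,'s'): ·
e13 recover(3): 3[back,v=1,-]
e14 deliver 1→0: 0[back,v=1,w,s]
e15 crash(0): 0[✗back,v=1,w,s]
e16 deliver 3→2: ·
e17 deliver 0→4: ·
e18 recover(0): 0[back,v=1,w,s]
e19 deliver 4→1: ·
e20 deliver 0→2: ·
e21 deliver 0→1: ·
e22 deliver 3→2: ·
e23 propose(1,'s'): ·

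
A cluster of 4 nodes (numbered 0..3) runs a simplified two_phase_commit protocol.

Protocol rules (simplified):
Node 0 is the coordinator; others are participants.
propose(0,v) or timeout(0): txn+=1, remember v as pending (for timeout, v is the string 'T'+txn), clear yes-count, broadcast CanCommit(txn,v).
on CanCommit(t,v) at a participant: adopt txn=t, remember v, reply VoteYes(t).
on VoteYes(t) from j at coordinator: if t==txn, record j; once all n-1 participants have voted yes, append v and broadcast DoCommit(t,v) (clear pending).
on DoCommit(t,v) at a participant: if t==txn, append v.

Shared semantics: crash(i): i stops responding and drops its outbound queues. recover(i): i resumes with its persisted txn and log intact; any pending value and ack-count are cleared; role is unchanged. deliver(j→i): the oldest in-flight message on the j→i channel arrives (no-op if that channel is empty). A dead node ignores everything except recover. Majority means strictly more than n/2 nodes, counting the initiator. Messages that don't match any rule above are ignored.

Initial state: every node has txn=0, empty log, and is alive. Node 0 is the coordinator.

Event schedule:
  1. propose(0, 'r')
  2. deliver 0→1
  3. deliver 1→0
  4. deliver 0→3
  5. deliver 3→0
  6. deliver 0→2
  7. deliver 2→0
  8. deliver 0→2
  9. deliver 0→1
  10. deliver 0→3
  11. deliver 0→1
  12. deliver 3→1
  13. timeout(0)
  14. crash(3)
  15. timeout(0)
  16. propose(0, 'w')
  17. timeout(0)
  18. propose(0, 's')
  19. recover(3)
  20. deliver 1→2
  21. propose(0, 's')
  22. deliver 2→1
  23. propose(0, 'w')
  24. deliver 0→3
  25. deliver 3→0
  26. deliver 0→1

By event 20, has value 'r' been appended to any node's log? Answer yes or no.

yes

[1] propose(0,'r') → N0(coor t1 [-])
[2] deliver 0→1 → N1(part t1 [-])
[3] deliver 1→0 → ∅
[4] deliver 0→3 → N3(part t1 [-])
[5] deliver 3→0 → ∅
[6] deliver 0→2 → N2(part t1 [-])
[7] deliver 2→0 → N0(coor t1 [r])
[8] deliver 0→2 → N2(part t1 [r])
[9] deliver 0→1 → N1(part t1 [r])
[10] deliver 0→3 → N3(part t1 [r])
[11] deliver 0→1 → ∅
[12] deliver 3→1 → ∅
[13] timeout(0) → N0(coor t2 [r])
[14] crash(3) → N3(✗part t1 [r])
[15] timeout(0) → N0(coor t3 [r])
[16] propose(0,'w') → N0(coor t4 [r])
[17] timeout(0) → N0(coor t5 [r])
[18] propose(0,'s') → N0(coor t6 [r])
[19] recover(3) → N3(part t1 [r])
[20] deliver 1→2 → ∅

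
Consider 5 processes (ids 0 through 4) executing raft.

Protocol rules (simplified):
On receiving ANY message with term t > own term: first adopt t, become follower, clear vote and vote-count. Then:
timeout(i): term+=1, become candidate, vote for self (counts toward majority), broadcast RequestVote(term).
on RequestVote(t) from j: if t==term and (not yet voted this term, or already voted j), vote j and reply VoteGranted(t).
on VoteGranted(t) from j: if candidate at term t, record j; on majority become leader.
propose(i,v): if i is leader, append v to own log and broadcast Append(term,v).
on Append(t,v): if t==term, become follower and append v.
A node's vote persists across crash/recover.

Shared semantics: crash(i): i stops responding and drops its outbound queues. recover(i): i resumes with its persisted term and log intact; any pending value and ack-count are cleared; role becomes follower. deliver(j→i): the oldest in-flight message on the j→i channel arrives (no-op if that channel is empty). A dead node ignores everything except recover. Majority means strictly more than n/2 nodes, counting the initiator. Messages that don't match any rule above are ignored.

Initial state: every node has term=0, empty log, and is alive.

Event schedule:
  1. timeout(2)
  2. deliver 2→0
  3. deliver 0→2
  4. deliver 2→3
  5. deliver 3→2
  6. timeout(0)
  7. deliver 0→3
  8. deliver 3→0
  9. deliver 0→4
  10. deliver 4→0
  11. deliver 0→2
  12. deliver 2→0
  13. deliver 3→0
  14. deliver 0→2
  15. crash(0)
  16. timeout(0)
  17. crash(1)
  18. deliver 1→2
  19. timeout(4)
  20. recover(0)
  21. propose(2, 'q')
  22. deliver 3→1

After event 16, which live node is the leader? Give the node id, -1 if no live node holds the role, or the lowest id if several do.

-1

step 1 timeout(2): 2={cand,t=1,log=-}
step 2 deliver 2→0: 0={foll,t=1,log=-}
step 3 deliver 0→2: —
step 4 deliver 2→3: 3={foll,t=1,log=-}
step 5 deliver 3→2: 2={lead,t=1,log=-}
step 6 timeout(0): 0={cand,t=2,log=-}
step 7 deliver 0→3: 3={foll,t=2,log=-}
step 8 deliver 3→0: —
step 9 deliver 0→4: 4={foll,t=2,log=-}
step 10 deliver 4→0: 0={lead,t=2,log=-}
step 11 deliver 0→2: 2={foll,t=2,log=-}
step 12 deliver 2→0: —
step 13 deliver 3→0: —
step 14 deliver 0→2: —
step 15 crash(0): 0={✗lead,t=2,log=-}
step 16 timeout(0): —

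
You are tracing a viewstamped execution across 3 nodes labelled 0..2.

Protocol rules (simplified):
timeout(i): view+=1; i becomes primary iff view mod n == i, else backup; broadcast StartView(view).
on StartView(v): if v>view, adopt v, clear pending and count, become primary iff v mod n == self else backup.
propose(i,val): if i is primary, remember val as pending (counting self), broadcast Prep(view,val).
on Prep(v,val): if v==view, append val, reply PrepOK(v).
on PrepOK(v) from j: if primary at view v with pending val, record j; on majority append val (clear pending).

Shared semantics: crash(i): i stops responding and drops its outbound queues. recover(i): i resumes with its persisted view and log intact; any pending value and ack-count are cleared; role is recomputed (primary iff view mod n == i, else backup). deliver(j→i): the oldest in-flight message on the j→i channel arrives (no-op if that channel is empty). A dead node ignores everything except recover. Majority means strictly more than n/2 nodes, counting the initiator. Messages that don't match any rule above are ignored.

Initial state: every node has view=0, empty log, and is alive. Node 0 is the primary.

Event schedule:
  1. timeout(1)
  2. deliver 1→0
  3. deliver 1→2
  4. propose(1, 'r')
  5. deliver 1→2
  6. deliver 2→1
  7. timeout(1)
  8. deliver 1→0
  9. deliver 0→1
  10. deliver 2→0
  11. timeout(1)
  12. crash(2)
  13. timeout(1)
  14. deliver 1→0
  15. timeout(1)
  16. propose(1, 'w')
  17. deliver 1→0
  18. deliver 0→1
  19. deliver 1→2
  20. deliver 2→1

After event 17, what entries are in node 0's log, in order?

[1] timeout(1) → N1(prim v1 [-])
[2] deliver 1→0 → N0(back v1 [-])
[3] deliver 1→2 → N2(back v1 [-])
[4] propose(1,'r') → ∅
[5] deliver 1→2 → N2(back v1 [r])
[6] deliver 2→1 → N1(prim v1 [r])
[7] timeout(1) → N1(back v2 [r])
[8] deliver 1→0 → N0(back v1 [r])
[9] deliver 0→1 → ∅
[10] deliver 2→0 → ∅
[11] timeout(1) → N1(back v3 [r])
[12] crash(2) → N2(✗back v1 [r])
[13] timeout(1) → N1(prim v4 [r])
[14] deliver 1→0 → N0(back v2 [r])
[15] timeout(1) → N1(back v5 [r])
[16] propose(1,'w') → ∅
[17] deliver 1→0 → N0(prim v3 [r])

r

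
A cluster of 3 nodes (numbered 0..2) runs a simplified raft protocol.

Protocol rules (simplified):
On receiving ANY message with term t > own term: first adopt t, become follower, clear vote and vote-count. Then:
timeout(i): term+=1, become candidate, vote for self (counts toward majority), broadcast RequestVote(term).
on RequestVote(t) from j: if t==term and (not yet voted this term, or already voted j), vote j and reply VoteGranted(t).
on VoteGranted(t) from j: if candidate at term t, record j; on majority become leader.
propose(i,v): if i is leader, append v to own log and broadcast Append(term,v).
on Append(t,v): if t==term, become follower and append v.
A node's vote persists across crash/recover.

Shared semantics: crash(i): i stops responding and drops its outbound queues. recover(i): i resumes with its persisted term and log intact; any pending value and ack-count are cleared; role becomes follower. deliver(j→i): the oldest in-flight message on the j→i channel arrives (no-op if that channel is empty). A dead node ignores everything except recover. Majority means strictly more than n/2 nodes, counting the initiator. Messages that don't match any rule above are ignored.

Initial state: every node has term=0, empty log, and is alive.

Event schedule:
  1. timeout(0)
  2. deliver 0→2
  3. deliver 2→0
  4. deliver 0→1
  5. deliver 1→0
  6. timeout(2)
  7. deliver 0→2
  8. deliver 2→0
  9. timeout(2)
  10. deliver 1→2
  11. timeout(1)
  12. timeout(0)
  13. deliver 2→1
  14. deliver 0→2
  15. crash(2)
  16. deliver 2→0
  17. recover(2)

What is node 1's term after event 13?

2

1. timeout(0):  <0:cand t1 ->
2. deliver 0→2:  <2:foll t1 ->
3. deliver 2→0:  <0:lead t1 ->
4. deliver 0→1:  <1:foll t1 ->
5. deliver 1→0:  nop
6. timeout(2):  <2:cand t2 ->
7. deliver 0→2:  nop
8. deliver 2→0:  <0:foll t2 ->
9. timeout(2):  <2:cand t3 ->
10. deliver 1→2:  nop
11. timeout(1):  <1:cand t2 ->
12. timeout(0):  <0:cand t3 ->
13. deliver 2→1:  nop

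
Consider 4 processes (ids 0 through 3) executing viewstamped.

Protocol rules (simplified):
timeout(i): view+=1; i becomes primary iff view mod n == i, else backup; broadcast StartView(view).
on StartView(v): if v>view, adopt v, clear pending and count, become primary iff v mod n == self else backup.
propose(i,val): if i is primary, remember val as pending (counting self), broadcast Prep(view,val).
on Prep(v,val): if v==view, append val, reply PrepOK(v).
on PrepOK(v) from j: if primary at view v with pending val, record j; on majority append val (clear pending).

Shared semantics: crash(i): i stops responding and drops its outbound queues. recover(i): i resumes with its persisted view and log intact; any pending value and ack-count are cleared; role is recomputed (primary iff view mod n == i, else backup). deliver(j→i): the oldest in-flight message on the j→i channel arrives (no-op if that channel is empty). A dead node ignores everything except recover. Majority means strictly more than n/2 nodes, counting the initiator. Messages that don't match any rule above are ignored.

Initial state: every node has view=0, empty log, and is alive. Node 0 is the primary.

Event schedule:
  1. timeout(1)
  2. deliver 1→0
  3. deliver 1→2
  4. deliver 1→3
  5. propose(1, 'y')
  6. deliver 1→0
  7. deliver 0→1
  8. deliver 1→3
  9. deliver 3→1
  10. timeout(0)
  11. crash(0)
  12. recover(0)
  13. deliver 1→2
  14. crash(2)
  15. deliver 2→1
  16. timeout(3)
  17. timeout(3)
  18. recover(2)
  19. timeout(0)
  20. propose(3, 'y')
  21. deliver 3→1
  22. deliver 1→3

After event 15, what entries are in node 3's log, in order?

1. timeout(1):  <1:prim v1 ->
2. deliver 1→0:  <0:back v1 ->
3. deliver 1→2:  <2:back v1 ->
4. deliver 1→3:  <3:back v1 ->
5. propose(1,'y'):  nop
6. deliver 1→0:  <0:back v1 y>
7. deliver 0→1:  nop
8. deliver 1→3:  <3:back v1 y>
9. deliver 3→1:  <1:prim v1 y>
10. timeout(0):  <0:back v2 y>
11. crash(0):  <0:✗back v2 y>
12. recover(0):  <0:back v2 y>
13. deliver 1→2:  <2:back v1 y>
14. crash(2):  <2:✗back v1 y>
15. deliver 2→1:  nop

y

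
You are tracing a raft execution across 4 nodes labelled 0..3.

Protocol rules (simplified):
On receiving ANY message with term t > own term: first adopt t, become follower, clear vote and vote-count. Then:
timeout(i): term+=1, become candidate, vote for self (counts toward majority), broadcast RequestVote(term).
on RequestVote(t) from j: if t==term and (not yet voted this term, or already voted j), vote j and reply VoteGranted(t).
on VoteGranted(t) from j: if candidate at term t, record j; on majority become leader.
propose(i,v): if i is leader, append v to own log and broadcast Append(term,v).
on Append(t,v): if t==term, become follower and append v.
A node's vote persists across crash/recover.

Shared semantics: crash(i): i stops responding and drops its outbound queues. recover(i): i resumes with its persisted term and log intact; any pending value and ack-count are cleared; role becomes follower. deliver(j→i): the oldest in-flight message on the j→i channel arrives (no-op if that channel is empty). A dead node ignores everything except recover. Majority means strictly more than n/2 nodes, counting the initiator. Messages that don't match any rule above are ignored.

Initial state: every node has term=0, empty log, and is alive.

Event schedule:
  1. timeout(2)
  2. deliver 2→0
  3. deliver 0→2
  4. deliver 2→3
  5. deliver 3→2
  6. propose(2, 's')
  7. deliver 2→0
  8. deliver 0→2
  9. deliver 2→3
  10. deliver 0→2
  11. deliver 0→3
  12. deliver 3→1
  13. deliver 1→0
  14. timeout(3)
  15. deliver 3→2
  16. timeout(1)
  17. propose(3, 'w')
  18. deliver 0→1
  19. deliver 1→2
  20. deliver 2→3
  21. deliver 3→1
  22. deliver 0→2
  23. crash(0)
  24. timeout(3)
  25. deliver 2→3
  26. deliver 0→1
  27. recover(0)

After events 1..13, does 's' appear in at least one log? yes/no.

yes

1. timeout(2):  <2:cand t1 ->
2. deliver 2→0:  <0:foll t1 ->
3. deliver 0→2:  nop
4. deliver 2→3:  <3:foll t1 ->
5. deliver 3→2:  <2:lead t1 ->
6. propose(2,'s'):  <2:lead t1 s>
7. deliver 2→0:  <0:foll t1 s>
8. deliver 0→2:  nop
9. deliver 2→3:  <3:foll t1 s>
10. deliver 0→2:  nop
11. deliver 0→3:  nop
12. deliver 3→1:  nop
13. deliver 1→0:  nop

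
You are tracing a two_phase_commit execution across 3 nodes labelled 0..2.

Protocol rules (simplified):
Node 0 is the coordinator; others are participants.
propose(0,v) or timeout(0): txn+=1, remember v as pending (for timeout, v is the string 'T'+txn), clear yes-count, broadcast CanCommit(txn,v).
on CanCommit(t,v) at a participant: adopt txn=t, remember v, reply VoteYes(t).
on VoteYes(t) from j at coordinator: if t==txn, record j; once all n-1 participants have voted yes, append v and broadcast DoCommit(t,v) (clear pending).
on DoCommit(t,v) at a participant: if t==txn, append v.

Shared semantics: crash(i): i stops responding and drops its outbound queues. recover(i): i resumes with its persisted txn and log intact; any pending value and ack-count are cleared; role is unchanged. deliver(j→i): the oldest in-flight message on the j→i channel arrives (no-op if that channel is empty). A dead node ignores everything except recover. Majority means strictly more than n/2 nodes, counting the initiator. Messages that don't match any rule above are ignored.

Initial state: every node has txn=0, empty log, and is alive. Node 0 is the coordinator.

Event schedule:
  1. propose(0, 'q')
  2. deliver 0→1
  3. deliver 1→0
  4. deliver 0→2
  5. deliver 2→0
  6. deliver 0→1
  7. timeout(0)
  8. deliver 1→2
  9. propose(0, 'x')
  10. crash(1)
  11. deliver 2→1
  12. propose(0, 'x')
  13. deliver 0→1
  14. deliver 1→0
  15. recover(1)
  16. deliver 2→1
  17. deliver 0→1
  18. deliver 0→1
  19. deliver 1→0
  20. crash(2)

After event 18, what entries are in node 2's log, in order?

step 1 propose(0,'q'): 0={coor,t=1,log=-}
step 2 deliver 0→1: 1={part,t=1,log=-}
step 3 deliver 1→0: —
step 4 deliver 0→2: 2={part,t=1,log=-}
step 5 deliver 2→0: 0={coor,t=1,log=q}
step 6 deliver 0→1: 1={part,t=1,log=q}
step 7 timeout(0): 0={coor,t=2,log=q}
step 8 deliver 1→2: —
step 9 propose(0,'x'): 0={coor,t=3,log=q}
step 10 crash(1): 1={✗part,t=1,log=q}
step 11 deliver 2→1: —
step 12 propose(0,'x'): 0={coor,t=4,log=q}
step 13 deliver 0→1: —
step 14 deliver 1→0: —
step 15 recover(1): 1={part,t=1,log=q}
step 16 deliver 2→1: —
step 17 deliver 0→1: 1={part,t=2,log=q}
step 18 deliver 0→1: 1={part,t=3,log=q}

empty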